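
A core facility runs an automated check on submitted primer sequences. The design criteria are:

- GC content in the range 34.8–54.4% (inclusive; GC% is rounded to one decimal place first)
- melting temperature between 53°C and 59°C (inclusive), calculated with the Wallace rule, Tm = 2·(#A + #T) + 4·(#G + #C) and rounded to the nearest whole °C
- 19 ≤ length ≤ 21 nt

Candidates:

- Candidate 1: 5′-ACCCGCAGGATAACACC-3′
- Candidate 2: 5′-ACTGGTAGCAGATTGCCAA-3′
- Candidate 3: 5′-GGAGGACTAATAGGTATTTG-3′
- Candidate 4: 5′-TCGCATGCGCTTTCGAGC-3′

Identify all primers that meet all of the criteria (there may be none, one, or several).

Candidate 1 (17 nt, A=6 T=1 G=3 C=7): GC 10/17 = 58.8%, outside 34.8–54.4% ✗; Tm = 2·7 + 4·10 = 54°C ✓; length 17, outside 19–21 ✗ — fails.
Candidate 2 (19 nt, A=6 T=4 G=5 C=4): GC 9/19 = 47.4% ✓; Tm = 2·10 + 4·9 = 56°C ✓; length 19 ✓ — passes.
Candidate 3 (20 nt, A=6 T=6 G=7 C=1): GC 8/20 = 40.0% ✓; Tm = 2·12 + 4·8 = 56°C ✓; length 20 ✓ — passes.
Candidate 4 (18 nt, A=2 T=5 G=5 C=6): GC 11/18 = 61.1%, outside 34.8–54.4% ✗; Tm = 2·7 + 4·11 = 58°C ✓; length 18, outside 19–21 ✗ — fails.

Candidate 2 and Candidate 3.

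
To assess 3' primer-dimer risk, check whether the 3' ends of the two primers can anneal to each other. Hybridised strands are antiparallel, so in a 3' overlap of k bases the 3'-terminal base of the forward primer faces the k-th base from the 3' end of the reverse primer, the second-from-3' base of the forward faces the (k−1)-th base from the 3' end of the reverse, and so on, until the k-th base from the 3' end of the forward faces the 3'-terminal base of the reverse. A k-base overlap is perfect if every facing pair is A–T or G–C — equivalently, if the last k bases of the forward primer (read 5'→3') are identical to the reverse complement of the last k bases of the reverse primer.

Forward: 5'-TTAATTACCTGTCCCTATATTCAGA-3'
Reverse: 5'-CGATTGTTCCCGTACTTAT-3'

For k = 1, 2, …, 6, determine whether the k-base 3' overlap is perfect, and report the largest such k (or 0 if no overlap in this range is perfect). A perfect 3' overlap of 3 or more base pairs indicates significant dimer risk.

Last 6 bases (5'→3') — forward …TTCAGA, reverse …ACTTAT.
Reverse complement of the reverse primer's last 6 bases: ATAAGT; its first k bases are the reverse complement of the reverse primer's last k bases, so a perfect k-base overlap needs the forward primer's last k bases to equal them.
Comparing (forward last k vs required): k=1: A vs A ✓; k=2: GA vs AT ✗; k=3: AGA vs ATA ✗; k=4: CAGA vs ATAA ✗; k=5: TCAGA vs ATAAG ✗; k=6: TTCAGA vs ATAAGT ✗.
Only k = 1 is perfect, so the longest perfect 3' overlap is 1.

Longest perfect overlap: 1 complementary base pair; below the dimer-risk threshold (threshold 3).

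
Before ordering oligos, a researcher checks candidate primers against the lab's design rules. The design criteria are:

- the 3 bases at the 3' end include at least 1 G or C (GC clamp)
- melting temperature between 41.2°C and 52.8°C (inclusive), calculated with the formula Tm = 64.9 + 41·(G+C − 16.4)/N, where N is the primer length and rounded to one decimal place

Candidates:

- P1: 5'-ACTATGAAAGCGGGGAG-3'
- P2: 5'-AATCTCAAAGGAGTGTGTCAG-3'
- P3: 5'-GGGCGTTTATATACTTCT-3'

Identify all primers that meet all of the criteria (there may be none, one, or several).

P1 (17 nt, A=6 T=2 G=7 C=2): 3' end GAG has 2 G/C ✓; Tm = 64.9 + 41·(9 − 16.4)/17 = 47.1°C ✓ — passes.
P2 (21 nt, A=7 T=5 G=6 C=3): 3' end CAG has 2 G/C ✓; Tm = 64.9 + 41·(9 − 16.4)/21 = 50.5°C ✓ — passes.
P3 (18 nt, A=3 T=8 G=4 C=3): 3' end TCT has 1 G/C ✓; Tm = 64.9 + 41·(7 − 16.4)/18 = 43.5°C ✓ — passes.

P1, P2 and P3.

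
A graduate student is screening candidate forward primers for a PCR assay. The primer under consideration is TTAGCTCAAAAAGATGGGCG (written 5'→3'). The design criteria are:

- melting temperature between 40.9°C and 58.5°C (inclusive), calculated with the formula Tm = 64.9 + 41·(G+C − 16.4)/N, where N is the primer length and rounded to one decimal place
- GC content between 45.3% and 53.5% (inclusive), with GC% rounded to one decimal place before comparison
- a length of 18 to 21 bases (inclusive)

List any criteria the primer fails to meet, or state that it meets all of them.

Base counts: A=7, T=4, G=6, C=3 (length 20).
Tm: Tm = 64.9 + 41·(9 − 16.4)/20 = 49.7°C ✓
GC content: GC 9/20 = 45.0%, outside 45.3–53.5% ✗
length: length 20 ✓

Fails: GC content.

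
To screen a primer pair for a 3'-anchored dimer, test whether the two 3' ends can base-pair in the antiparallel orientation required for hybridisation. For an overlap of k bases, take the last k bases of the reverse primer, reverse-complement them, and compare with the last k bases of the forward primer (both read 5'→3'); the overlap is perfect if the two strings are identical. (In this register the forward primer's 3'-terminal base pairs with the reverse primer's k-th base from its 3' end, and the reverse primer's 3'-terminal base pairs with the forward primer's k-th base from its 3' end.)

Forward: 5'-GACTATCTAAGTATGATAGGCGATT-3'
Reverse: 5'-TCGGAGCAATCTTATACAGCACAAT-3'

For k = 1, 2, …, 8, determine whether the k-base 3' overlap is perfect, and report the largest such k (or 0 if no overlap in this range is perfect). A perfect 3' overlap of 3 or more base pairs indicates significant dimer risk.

Last 8 bases (5'→3') — forward …AGGCGATT, reverse …AGCACAAT.
Reverse complement of the reverse primer's last 8 bases: ATTGTGCT; its first k bases are the reverse complement of the reverse primer's last k bases, so a perfect k-base overlap needs the forward primer's last k bases to equal them.
Comparing (forward last k vs required): k=1: T vs A ✗; k=2: TT vs AT ✗; k=3: ATT vs ATT ✓; k=4: GATT vs ATTG ✗; k=5: CGATT vs ATTGT ✗; k=6: GCGATT vs ATTGTG ✗; k=7: GGCGATT vs ATTGTGC ✗; k=8: AGGCGATT vs ATTGTGCT ✗.
Only k = 3 is perfect, so the longest perfect 3' overlap is 3.

Longest perfect overlap: 3 complementary base pairs; significant dimer risk (threshold 3).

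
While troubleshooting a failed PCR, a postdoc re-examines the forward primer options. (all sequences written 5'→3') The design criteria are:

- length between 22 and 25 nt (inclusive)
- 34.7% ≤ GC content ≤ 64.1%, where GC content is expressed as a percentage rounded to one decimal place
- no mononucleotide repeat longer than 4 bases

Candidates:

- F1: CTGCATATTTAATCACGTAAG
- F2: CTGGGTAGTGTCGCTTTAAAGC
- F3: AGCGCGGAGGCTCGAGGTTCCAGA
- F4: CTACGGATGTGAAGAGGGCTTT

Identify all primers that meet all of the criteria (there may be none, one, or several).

F2 and F4.

F1 (21 nt, A=7 T=7 G=3 C=4): length 21, outside 22–25 ✗; GC 7/21 = 33.3%, outside 34.7–64.1% ✗; longest run = 3 ✓ — fails.
F2 (22 nt, A=4 T=7 G=7 C=4): length 22 ✓; GC 11/22 = 50.0% ✓; longest run = 3 ✓ — passes.
F3 (24 nt, A=5 T=3 G=10 C=6): length 24 ✓; GC 16/24 = 66.7%, outside 34.7–64.1% ✗; longest run = 2 ✓ — fails.
F4 (22 nt, A=5 T=6 G=8 C=3): length 22 ✓; GC 11/22 = 50.0% ✓; longest run = 3 ✓ — passes.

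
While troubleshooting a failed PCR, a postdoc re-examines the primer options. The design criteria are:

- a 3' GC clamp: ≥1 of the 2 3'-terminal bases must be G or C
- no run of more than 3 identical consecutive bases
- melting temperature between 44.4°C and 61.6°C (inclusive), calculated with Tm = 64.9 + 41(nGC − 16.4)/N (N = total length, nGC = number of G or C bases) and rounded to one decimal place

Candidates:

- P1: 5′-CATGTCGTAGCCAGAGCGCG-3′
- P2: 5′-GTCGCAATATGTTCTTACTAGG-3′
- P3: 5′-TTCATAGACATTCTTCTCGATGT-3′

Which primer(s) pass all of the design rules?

P1 (20 nt, A=4 T=3 G=7 C=6): 3' end CG has 2 G/C ✓; longest run = 2 ✓; Tm = 64.9 + 41·(13 − 16.4)/20 = 57.9°C ✓ — passes.
P2 (22 nt, A=5 T=8 G=5 C=4): 3' end GG has 2 G/C ✓; longest run = 2 ✓; Tm = 64.9 + 41·(9 − 16.4)/22 = 51.1°C ✓ — passes.
P3 (23 nt, A=5 T=10 G=3 C=5): 3' end GT has 1 G/C ✓; longest run = 2 ✓; Tm = 64.9 + 41·(8 − 16.4)/23 = 49.9°C ✓ — passes.

P1, P2 and P3.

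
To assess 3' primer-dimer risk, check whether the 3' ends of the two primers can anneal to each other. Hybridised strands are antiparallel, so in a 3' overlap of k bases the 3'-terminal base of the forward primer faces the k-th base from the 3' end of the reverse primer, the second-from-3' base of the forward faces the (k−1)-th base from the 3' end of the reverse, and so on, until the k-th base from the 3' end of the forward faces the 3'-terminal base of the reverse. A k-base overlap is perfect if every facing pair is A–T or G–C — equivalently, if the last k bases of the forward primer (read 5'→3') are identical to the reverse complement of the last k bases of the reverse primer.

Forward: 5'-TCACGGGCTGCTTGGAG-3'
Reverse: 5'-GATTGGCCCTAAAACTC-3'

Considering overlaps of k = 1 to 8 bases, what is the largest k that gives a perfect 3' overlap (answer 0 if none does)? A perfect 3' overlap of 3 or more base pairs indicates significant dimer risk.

Last 8 bases (5'→3') — forward …GCTTGGAG, reverse …TAAAACTC.
Reverse complement of the reverse primer's last 8 bases: GAGTTTTA; its first k bases are the reverse complement of the reverse primer's last k bases, so a perfect k-base overlap needs the forward primer's last k bases to equal them.
Comparing (forward last k vs required): k=1: G vs G ✓; k=2: AG vs GA ✗; k=3: GAG vs GAG ✓; k=4: GGAG vs GAGT ✗; k=5: TGGAG vs GAGTT ✗; k=6: TTGGAG vs GAGTTT ✗; k=7: CTTGGAG vs GAGTTTT ✗; k=8: GCTTGGAG vs GAGTTTTA ✗.
Perfect overlaps at k = 1, 3; the largest is 3.

Longest perfect overlap: 3 complementary base pairs; significant dimer risk (threshold 3).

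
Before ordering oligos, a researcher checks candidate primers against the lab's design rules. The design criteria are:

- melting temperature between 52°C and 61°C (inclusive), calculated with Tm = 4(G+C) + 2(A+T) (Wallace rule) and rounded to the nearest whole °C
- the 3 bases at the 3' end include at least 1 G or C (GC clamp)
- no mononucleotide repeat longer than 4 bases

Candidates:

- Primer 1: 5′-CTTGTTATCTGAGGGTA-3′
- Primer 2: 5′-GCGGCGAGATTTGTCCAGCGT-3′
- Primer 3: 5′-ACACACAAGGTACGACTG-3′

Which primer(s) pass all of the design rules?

Primer 3 only.

Primer 1 (17 nt, A=3 T=7 G=5 C=2): Tm = 2·10 + 4·7 = 48°C, outside 52–61°C ✗; 3' end GTA has 1 G/C ✓; longest run = 3 ✓ — fails.
Primer 2 (21 nt, A=3 T=5 G=8 C=5): Tm = 2·8 + 4·13 = 68°C, outside 52–61°C ✗; 3' end CGT has 2 G/C ✓; longest run = 3 ✓ — fails.
Primer 3 (18 nt, A=7 T=2 G=4 C=5): Tm = 2·9 + 4·9 = 54°C ✓; 3' end CTG has 2 G/C ✓; longest run = 2 ✓ — passes.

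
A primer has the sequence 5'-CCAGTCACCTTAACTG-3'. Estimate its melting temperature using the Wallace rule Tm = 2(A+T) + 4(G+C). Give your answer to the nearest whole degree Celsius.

48°C

Base counts: A=4, T=4, G=2, C=6 (length 16).
Tm = 2·(4+4) + 4·(2+6) = 2·8 + 4·8 = 16 + 32 = 48°C.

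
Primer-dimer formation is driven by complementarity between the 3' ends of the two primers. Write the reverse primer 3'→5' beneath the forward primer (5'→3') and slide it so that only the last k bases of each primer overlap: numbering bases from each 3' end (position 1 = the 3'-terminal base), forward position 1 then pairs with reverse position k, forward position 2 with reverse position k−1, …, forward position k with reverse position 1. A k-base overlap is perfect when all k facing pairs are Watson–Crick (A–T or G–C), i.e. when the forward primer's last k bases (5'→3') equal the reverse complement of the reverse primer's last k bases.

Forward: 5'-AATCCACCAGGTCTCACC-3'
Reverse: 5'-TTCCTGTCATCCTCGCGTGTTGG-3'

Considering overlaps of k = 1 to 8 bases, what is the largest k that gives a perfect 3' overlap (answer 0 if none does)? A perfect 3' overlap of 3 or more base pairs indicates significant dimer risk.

Longest perfect overlap: 2 complementary base pairs; below the dimer-risk threshold (threshold 3).

Last 8 bases (5'→3') — forward …GTCTCACC, reverse …CGTGTTGG.
Reverse complement of the reverse primer's last 8 bases: CCAACACG; its first k bases are the reverse complement of the reverse primer's last k bases, so a perfect k-base overlap needs the forward primer's last k bases to equal them.
Comparing (forward last k vs required): k=1: C vs C ✓; k=2: CC vs CC ✓; k=3: ACC vs CCA ✗; k=4: CACC vs CCAA ✗; k=5: TCACC vs CCAAC ✗; k=6: CTCACC vs CCAACA ✗; k=7: TCTCACC vs CCAACAC ✗; k=8: GTCTCACC vs CCAACACG ✗.
Perfect overlaps at k = 1, 2; the largest is 2.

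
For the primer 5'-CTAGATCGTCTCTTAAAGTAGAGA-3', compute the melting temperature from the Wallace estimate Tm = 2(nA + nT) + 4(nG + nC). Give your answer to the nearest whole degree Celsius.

Base counts: A=8, T=7, G=5, C=4 (length 24).
Tm = 2·(8+7) + 4·(5+4) = 2·15 + 4·9 = 30 + 36 = 66°C.

66°C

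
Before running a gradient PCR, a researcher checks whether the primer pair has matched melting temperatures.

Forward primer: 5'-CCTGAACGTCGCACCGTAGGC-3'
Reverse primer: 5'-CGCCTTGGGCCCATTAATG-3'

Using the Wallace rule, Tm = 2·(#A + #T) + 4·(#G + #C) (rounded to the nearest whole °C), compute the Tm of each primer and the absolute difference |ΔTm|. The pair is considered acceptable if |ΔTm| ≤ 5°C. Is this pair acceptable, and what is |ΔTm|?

|ΔTm| = 10°C; the pair is not acceptable.

Forward: A=4 T=3 G=6 C=8 → Tm = 2·7 + 4·14 = 70°C.
Reverse: A=3 T=5 G=5 C=6 → Tm = 2·8 + 4·11 = 60°C.
|ΔTm| = |70 − 60| = 10°C, > 5°C.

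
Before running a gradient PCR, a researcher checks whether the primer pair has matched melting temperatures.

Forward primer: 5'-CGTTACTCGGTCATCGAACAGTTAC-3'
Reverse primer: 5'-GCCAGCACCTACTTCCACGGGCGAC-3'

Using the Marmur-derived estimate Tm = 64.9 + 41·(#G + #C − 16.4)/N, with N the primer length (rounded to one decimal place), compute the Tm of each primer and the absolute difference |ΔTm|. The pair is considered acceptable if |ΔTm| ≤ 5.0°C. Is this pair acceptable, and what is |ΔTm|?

Forward: G+C = 12, N = 25 → Tm = 64.9 + 41·(12 − 16.4)/25 = 57.7°C.
Reverse: G+C = 17, N = 25 → Tm = 64.9 + 41·(17 − 16.4)/25 = 65.9°C.
|ΔTm| = |57.7 − 65.9| = 8.2°C, > 5.0°C.

|ΔTm| = 8.2°C; the pair is not acceptable.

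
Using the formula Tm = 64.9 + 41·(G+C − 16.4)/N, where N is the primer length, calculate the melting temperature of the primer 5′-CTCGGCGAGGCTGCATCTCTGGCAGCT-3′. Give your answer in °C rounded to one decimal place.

Base counts: A=3, T=6, G=9, C=9; G+C = 18, N = 27.
Tm = 64.9 + 41·(18 − 16.4)/27 = 64.9 + 65.60/27 = 67.3°C.

67.3°C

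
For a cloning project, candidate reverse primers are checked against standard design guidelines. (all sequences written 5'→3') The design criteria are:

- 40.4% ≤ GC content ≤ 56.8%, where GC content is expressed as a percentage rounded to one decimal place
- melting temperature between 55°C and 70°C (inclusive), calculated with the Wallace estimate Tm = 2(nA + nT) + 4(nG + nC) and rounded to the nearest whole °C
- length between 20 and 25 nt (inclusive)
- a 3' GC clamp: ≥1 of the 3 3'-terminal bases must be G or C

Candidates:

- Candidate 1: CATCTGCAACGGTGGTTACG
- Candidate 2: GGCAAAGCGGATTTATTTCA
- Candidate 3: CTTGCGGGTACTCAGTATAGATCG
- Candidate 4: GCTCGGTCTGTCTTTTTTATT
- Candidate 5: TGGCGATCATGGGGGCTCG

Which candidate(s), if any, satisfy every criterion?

Candidate 1 (20 nt, A=4 T=5 G=6 C=5): GC 11/20 = 55.0% ✓; Tm = 2·9 + 4·11 = 62°C ✓; length 20 ✓; 3' end ACG has 2 G/C ✓ — passes.
Candidate 2 (20 nt, A=6 T=6 G=5 C=3): GC 8/20 = 40.0%, outside 40.4–56.8% ✗; Tm = 2·12 + 4·8 = 56°C ✓; length 20 ✓; 3' end TCA has 1 G/C ✓ — fails.
Candidate 3 (24 nt, A=5 T=7 G=7 C=5): GC 12/24 = 50.0% ✓; Tm = 2·12 + 4·12 = 72°C, outside 55–70°C ✗; length 24 ✓; 3' end TCG has 2 G/C ✓ — fails.
Candidate 4 (21 nt, A=1 T=12 G=4 C=4): GC 8/21 = 38.1%, outside 40.4–56.8% ✗; Tm = 2·13 + 4·8 = 58°C ✓; length 21 ✓; 3' end ATT has 0 G/C, need ≥1 ✗ — fails.
Candidate 5 (19 nt, A=2 T=4 G=9 C=4): GC 13/19 = 68.4%, outside 40.4–56.8% ✗; Tm = 2·6 + 4·13 = 64°C ✓; length 19, outside 20–25 ✗; 3' end TCG has 2 G/C ✓ — fails.

Candidate 1 only.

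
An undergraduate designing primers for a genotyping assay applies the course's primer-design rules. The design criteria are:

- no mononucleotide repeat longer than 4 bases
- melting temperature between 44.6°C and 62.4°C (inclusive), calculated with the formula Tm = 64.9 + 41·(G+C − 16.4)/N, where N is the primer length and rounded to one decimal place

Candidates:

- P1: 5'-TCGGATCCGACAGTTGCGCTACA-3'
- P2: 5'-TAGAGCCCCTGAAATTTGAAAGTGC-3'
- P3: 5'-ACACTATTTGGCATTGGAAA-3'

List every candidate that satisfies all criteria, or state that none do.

P1, P2 and P3.

P1 (23 nt, A=5 T=5 G=6 C=7): longest run = 2 ✓; Tm = 64.9 + 41·(13 − 16.4)/23 = 58.8°C ✓ — passes.
P2 (25 nt, A=8 T=6 G=6 C=5): longest run = 4 ✓; Tm = 64.9 + 41·(11 − 16.4)/25 = 56.0°C ✓ — passes.
P3 (20 nt, A=7 T=6 G=4 C=3): longest run = 3 ✓; Tm = 64.9 + 41·(7 − 16.4)/20 = 45.6°C ✓ — passes.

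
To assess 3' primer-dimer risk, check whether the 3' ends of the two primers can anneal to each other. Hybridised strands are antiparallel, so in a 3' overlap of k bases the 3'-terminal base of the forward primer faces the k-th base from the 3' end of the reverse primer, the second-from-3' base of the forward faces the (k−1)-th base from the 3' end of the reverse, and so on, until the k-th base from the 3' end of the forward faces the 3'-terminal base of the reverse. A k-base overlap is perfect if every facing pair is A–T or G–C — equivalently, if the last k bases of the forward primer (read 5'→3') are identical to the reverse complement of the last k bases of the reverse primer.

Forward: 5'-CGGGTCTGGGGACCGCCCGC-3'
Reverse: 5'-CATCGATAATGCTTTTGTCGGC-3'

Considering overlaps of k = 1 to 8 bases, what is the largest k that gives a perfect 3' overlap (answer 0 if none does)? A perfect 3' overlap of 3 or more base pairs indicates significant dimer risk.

Last 8 bases (5'→3') — forward …CCGCCCGC, reverse …TTGTCGGC.
Reverse complement of the reverse primer's last 8 bases: GCCGACAA; its first k bases are the reverse complement of the reverse primer's last k bases, so a perfect k-base overlap needs the forward primer's last k bases to equal them.
Comparing (forward last k vs required): k=1: C vs G ✗; k=2: GC vs GC ✓; k=3: CGC vs GCC ✗; k=4: CCGC vs GCCG ✗; k=5: CCCGC vs GCCGA ✗; k=6: GCCCGC vs GCCGAC ✗; k=7: CGCCCGC vs GCCGACA ✗; k=8: CCGCCCGC vs GCCGACAA ✗.
Only k = 2 is perfect, so the longest perfect 3' overlap is 2.

Longest perfect overlap: 2 complementary base pairs; below the dimer-risk threshold (threshold 3).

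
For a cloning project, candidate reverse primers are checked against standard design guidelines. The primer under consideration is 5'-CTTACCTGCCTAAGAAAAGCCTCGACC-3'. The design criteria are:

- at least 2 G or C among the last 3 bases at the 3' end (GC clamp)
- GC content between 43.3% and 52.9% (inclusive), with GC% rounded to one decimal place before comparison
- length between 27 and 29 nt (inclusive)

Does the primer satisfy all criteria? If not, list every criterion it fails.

Meets all criteria.

Base counts: A=8, T=5, G=4, C=10 (length 27).
GC clamp: 3' end ACC has 2 G/C ✓
GC content: GC 14/27 = 51.9% ✓
length: length 27 ✓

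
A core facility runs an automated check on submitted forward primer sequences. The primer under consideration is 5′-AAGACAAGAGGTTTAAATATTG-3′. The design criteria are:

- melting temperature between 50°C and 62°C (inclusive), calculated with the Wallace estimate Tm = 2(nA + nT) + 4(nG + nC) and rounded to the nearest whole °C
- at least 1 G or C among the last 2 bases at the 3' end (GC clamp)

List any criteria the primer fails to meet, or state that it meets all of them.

Base counts: A=10, T=6, G=5, C=1 (length 22).
Tm: Tm = 2·16 + 4·6 = 56°C ✓
GC clamp: 3' end TG has 1 G/C ✓

Meets all criteria.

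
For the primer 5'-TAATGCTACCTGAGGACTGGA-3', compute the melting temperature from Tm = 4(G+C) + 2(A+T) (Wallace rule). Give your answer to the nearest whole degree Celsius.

62°C

Base counts: A=6, T=5, G=6, C=4 (length 21).
Tm = 2·(6+5) + 4·(6+4) = 2·11 + 4·10 = 22 + 40 = 62°C.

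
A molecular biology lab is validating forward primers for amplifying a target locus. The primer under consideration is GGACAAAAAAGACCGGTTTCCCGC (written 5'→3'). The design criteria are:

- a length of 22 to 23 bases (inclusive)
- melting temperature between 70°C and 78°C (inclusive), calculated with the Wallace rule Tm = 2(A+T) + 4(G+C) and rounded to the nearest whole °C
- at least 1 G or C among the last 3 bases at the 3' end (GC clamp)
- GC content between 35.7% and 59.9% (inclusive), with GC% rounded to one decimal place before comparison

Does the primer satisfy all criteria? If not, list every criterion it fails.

Base counts: A=8, T=3, G=6, C=7 (length 24).
length: length 24, outside 22–23 ✗
Tm: Tm = 2·11 + 4·13 = 74°C ✓
GC clamp: 3' end CGC has 3 G/C ✓
GC content: GC 13/24 = 54.2% ✓

Fails: length.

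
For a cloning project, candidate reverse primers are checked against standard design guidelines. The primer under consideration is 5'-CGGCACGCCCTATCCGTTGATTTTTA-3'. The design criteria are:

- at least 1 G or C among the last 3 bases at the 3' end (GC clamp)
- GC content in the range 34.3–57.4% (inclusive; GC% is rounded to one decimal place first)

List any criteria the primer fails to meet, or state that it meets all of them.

Base counts: A=4, T=9, G=5, C=8 (length 26).
GC clamp: 3' end TTA has 0 G/C, need ≥1 ✗
GC content: GC 13/26 = 50.0% ✓

Fails: GC clamp.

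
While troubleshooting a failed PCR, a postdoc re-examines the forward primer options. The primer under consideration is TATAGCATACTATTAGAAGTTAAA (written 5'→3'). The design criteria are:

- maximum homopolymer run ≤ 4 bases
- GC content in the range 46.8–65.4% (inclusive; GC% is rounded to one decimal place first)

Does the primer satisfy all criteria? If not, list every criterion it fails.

Base counts: A=11, T=8, G=3, C=2 (length 24).
homopolymer run: longest run = 3 ✓
GC content: GC 5/24 = 20.8%, outside 46.8–65.4% ✗

Fails: GC content.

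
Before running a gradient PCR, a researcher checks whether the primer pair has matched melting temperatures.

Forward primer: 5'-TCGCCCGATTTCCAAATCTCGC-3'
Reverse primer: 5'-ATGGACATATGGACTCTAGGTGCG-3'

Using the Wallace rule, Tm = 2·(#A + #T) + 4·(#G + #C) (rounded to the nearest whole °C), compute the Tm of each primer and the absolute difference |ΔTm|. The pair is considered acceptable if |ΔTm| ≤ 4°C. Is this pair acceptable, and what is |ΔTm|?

Forward: A=4 T=6 G=3 C=9 → Tm = 2·10 + 4·12 = 68°C.
Reverse: A=6 T=6 G=8 C=4 → Tm = 2·12 + 4·12 = 72°C.
|ΔTm| = |68 − 72| = 4°C, ≤ 4°C.

|ΔTm| = 4°C; the pair is acceptable.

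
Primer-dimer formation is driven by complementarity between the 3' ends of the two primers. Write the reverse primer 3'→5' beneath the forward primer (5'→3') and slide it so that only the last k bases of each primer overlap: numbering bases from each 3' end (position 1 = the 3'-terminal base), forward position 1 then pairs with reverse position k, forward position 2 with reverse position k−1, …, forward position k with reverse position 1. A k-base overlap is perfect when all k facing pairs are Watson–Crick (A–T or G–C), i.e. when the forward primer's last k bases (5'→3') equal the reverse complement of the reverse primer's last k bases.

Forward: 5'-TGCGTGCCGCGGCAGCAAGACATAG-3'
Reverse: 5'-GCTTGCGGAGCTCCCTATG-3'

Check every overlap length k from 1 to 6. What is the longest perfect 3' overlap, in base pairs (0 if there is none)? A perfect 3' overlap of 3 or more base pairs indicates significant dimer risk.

Last 6 bases (5'→3') — forward …ACATAG, reverse …CCTATG.
Reverse complement of the reverse primer's last 6 bases: CATAGG; its first k bases are the reverse complement of the reverse primer's last k bases, so a perfect k-base overlap needs the forward primer's last k bases to equal them.
Comparing (forward last k vs required): k=1: G vs C ✗; k=2: AG vs CA ✗; k=3: TAG vs CAT ✗; k=4: ATAG vs CATA ✗; k=5: CATAG vs CATAG ✓; k=6: ACATAG vs CATAGG ✗.
Only k = 5 is perfect, so the longest perfect 3' overlap is 5.

Longest perfect overlap: 5 complementary base pairs; significant dimer risk (threshold 3).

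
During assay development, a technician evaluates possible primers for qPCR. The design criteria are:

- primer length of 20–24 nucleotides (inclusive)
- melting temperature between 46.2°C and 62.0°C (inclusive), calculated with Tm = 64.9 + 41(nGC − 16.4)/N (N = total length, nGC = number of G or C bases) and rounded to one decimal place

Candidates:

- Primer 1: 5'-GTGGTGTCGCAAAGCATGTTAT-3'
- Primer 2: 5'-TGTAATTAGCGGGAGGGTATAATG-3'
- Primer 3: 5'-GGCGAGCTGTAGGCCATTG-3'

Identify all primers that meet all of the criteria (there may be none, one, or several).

Primer 1 (22 nt, A=5 T=7 G=7 C=3): length 22 ✓; Tm = 64.9 + 41·(10 − 16.4)/22 = 53.0°C ✓ — passes.
Primer 2 (24 nt, A=7 T=7 G=9 C=1): length 24 ✓; Tm = 64.9 + 41·(10 − 16.4)/24 = 54.0°C ✓ — passes.
Primer 3 (19 nt, A=3 T=4 G=8 C=4): length 19, outside 20–24 ✗; Tm = 64.9 + 41·(12 − 16.4)/19 = 55.4°C ✓ — fails.

Primer 1 and Primer 2.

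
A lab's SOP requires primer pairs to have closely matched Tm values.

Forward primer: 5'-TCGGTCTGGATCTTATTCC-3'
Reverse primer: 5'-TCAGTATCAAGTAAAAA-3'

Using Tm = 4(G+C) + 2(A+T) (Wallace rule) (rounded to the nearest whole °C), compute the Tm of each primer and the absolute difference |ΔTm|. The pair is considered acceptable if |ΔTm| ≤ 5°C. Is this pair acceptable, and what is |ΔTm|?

|ΔTm| = 14°C; the pair is not acceptable.

Forward: A=2 T=8 G=4 C=5 → Tm = 2·10 + 4·9 = 56°C.
Reverse: A=9 T=4 G=2 C=2 → Tm = 2·13 + 4·4 = 42°C.
|ΔTm| = |56 − 42| = 14°C, > 5°C.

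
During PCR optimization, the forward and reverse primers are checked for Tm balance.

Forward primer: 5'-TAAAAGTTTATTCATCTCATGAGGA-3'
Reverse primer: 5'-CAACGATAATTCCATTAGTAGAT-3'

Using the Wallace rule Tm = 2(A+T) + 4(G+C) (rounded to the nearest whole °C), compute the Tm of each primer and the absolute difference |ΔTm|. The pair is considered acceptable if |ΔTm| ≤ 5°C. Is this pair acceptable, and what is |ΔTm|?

|ΔTm| = 4°C; the pair is acceptable.

Forward: A=9 T=9 G=4 C=3 → Tm = 2·18 + 4·7 = 64°C.
Reverse: A=9 T=7 G=3 C=4 → Tm = 2·16 + 4·7 = 60°C.
|ΔTm| = |64 − 60| = 4°C, ≤ 5°C.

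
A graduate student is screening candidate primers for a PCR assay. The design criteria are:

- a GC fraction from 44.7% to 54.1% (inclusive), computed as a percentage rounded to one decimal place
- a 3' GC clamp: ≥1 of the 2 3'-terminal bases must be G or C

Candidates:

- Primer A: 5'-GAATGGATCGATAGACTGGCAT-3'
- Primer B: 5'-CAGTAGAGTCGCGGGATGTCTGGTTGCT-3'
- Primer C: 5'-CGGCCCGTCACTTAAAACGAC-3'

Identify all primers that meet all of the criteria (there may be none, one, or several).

Primer A (22 nt, A=7 T=5 G=7 C=3): GC 10/22 = 45.5% ✓; 3' end AT has 0 G/C, need ≥1 ✗ — fails.
Primer B (28 nt, A=4 T=8 G=11 C=5): GC 16/28 = 57.1%, outside 44.7–54.1% ✗; 3' end CT has 1 G/C ✓ — fails.
Primer C (21 nt, A=6 T=3 G=4 C=8): GC 12/21 = 57.1%, outside 44.7–54.1% ✗; 3' end AC has 1 G/C ✓ — fails.

None of the candidates satisfy all criteria.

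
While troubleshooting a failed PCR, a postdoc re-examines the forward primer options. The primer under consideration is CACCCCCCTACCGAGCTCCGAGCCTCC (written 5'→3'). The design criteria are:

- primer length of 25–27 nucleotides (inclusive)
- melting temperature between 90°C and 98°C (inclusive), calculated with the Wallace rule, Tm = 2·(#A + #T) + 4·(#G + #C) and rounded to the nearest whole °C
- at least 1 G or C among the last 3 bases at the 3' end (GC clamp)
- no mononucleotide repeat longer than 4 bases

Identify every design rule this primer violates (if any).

Base counts: A=4, T=3, G=4, C=16 (length 27).
length: length 27 ✓
Tm: Tm = 2·7 + 4·20 = 94°C ✓
GC clamp: 3' end TCC has 2 G/C ✓
homopolymer run: longest run = 6, exceeds 4 ✗

Fails: homopolymer run.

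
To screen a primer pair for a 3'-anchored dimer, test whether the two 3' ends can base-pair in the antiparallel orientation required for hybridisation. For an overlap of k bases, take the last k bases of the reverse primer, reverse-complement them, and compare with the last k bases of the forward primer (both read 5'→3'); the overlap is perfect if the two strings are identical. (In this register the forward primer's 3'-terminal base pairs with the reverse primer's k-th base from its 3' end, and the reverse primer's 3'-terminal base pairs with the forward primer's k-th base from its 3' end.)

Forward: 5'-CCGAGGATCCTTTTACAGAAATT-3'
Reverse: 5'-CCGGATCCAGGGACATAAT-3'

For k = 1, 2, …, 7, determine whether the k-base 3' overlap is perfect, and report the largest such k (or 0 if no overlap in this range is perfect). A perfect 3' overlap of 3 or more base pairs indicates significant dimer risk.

Longest perfect overlap: 3 complementary base pairs; significant dimer risk (threshold 3).

Last 7 bases (5'→3') — forward …AGAAATT, reverse …ACATAAT.
Reverse complement of the reverse primer's last 7 bases: ATTATGT; its first k bases are the reverse complement of the reverse primer's last k bases, so a perfect k-base overlap needs the forward primer's last k bases to equal them.
Comparing (forward last k vs required): k=1: T vs A ✗; k=2: TT vs AT ✗; k=3: ATT vs ATT ✓; k=4: AATT vs ATTA ✗; k=5: AAATT vs ATTAT ✗; k=6: GAAATT vs ATTATG ✗; k=7: AGAAATT vs ATTATGT ✗.
Only k = 3 is perfect, so the longest perfect 3' overlap is 3.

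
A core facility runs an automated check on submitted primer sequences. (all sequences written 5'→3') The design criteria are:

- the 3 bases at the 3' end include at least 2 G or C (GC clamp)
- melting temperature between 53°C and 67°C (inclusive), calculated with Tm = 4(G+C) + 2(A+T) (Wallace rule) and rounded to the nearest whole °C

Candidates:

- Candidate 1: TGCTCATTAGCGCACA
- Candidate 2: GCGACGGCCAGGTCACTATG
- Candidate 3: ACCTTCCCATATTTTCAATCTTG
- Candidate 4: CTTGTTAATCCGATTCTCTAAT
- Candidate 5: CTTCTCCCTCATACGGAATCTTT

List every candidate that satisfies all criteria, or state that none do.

Candidate 1 (16 nt, A=4 T=4 G=3 C=5): 3' end ACA has 1 G/C, need ≥2 ✗; Tm = 2·8 + 4·8 = 48°C, outside 53–67°C ✗ — fails.
Candidate 2 (20 nt, A=4 T=3 G=7 C=6): 3' end ATG has 1 G/C, need ≥2 ✗; Tm = 2·7 + 4·13 = 66°C ✓ — fails.
Candidate 3 (23 nt, A=5 T=10 G=1 C=7): 3' end TTG has 1 G/C, need ≥2 ✗; Tm = 2·15 + 4·8 = 62°C ✓ — fails.
Candidate 4 (22 nt, A=5 T=10 G=2 C=5): 3' end AAT has 0 G/C, need ≥2 ✗; Tm = 2·15 + 4·7 = 58°C ✓ — fails.
Candidate 5 (23 nt, A=4 T=9 G=2 C=8): 3' end TTT has 0 G/C, need ≥2 ✗; Tm = 2·13 + 4·10 = 66°C ✓ — fails.

None of the candidates satisfy all criteria.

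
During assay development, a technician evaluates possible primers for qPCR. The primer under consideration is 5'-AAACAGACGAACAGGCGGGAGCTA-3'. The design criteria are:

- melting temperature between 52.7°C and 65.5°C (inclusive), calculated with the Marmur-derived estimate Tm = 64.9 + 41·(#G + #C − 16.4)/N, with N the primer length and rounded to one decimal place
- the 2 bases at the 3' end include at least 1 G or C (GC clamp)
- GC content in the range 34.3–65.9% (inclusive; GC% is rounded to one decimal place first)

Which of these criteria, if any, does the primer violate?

Base counts: A=10, T=1, G=8, C=5 (length 24).
Tm: Tm = 64.9 + 41·(13 − 16.4)/24 = 59.1°C ✓
GC clamp: 3' end TA has 0 G/C, need ≥1 ✗
GC content: GC 13/24 = 54.2% ✓

Fails: GC clamp.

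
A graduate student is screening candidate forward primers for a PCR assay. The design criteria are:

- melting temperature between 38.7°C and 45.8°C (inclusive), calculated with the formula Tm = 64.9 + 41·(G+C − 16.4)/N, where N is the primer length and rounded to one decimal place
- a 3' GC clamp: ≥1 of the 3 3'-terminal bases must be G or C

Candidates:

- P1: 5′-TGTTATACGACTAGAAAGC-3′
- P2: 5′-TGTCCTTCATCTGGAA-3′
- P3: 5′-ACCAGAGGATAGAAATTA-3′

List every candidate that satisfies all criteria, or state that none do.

P1 (19 nt, A=7 T=5 G=4 C=3): Tm = 64.9 + 41·(7 − 16.4)/19 = 44.6°C ✓; 3' end AGC has 2 G/C ✓ — passes.
P2 (16 nt, A=3 T=6 G=3 C=4): Tm = 64.9 + 41·(7 − 16.4)/16 = 40.8°C ✓; 3' end GAA has 1 G/C ✓ — passes.
P3 (18 nt, A=9 T=3 G=4 C=2): Tm = 64.9 + 41·(6 − 16.4)/18 = 41.2°C ✓; 3' end TTA has 0 G/C, need ≥1 ✗ — fails.

P1 and P2.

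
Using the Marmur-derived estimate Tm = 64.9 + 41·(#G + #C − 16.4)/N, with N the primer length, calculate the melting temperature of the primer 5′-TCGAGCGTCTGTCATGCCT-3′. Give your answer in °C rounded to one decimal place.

Base counts: A=2, T=6, G=5, C=6; G+C = 11, N = 19.
Tm = 64.9 + 41·(11 − 16.4)/19 = 64.9 + -221.40/19 = 53.2°C.

53.2°C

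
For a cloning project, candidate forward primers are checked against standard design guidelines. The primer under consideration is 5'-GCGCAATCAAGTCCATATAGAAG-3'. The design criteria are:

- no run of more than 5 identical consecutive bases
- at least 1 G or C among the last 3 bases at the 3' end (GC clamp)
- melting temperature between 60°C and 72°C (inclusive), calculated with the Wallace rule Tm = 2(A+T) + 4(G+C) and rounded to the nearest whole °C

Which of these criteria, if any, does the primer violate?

Base counts: A=9, T=4, G=5, C=5 (length 23).
homopolymer run: longest run = 2 ✓
GC clamp: 3' end AAG has 1 G/C ✓
Tm: Tm = 2·13 + 4·10 = 66°C ✓

Meets all criteria.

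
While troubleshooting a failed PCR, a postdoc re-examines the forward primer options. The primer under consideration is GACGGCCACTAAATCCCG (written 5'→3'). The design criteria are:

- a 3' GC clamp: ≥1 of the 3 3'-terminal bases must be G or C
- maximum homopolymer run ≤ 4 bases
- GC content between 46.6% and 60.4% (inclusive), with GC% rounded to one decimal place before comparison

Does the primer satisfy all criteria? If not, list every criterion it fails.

Base counts: A=5, T=2, G=4, C=7 (length 18).
GC clamp: 3' end CCG has 3 G/C ✓
homopolymer run: longest run = 3 ✓
GC content: GC 11/18 = 61.1%, outside 46.6–60.4% ✗

Fails: GC content.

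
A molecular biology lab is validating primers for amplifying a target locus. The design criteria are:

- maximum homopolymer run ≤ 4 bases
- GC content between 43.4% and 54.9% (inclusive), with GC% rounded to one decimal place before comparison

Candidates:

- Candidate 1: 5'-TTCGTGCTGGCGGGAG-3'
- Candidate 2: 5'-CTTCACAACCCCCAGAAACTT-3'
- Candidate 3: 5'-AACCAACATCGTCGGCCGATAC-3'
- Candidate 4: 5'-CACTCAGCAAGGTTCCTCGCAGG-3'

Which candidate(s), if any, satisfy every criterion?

Candidate 1 (16 nt, A=1 T=4 G=8 C=3): longest run = 3 ✓; GC 11/16 = 68.8%, outside 43.4–54.9% ✗ — fails.
Candidate 2 (21 nt, A=7 T=4 G=1 C=9): longest run = 5, exceeds 4 ✗; GC 10/21 = 47.6% ✓ — fails.
Candidate 3 (22 nt, A=7 T=3 G=4 C=8): longest run = 2 ✓; GC 12/22 = 54.5% ✓ — passes.
Candidate 4 (23 nt, A=5 T=4 G=6 C=8): longest run = 2 ✓; GC 14/23 = 60.9%, outside 43.4–54.9% ✗ — fails.

Candidate 3 only.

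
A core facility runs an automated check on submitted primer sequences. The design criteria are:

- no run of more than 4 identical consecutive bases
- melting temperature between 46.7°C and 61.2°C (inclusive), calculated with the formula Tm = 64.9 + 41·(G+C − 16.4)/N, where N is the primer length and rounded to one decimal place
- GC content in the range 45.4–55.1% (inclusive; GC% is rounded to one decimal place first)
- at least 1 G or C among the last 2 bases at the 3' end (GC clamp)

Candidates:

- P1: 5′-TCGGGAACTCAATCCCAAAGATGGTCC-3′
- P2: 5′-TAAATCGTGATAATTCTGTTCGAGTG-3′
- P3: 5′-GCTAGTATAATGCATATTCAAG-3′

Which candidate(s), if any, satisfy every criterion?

None of the candidates satisfy all criteria.

P1 (27 nt, A=8 T=5 G=6 C=8): longest run = 3 ✓; Tm = 64.9 + 41·(14 − 16.4)/27 = 61.3°C, outside 46.7–61.2°C ✗; GC 14/27 = 51.9% ✓; 3' end CC has 2 G/C ✓ — fails.
P2 (26 nt, A=7 T=10 G=6 C=3): longest run = 3 ✓; Tm = 64.9 + 41·(9 − 16.4)/26 = 53.2°C ✓; GC 9/26 = 34.6%, outside 45.4–55.1% ✗; 3' end TG has 1 G/C ✓ — fails.
P3 (22 nt, A=8 T=7 G=4 C=3): longest run = 2 ✓; Tm = 64.9 + 41·(7 − 16.4)/22 = 47.4°C ✓; GC 7/22 = 31.8%, outside 45.4–55.1% ✗; 3' end AG has 1 G/C ✓ — fails.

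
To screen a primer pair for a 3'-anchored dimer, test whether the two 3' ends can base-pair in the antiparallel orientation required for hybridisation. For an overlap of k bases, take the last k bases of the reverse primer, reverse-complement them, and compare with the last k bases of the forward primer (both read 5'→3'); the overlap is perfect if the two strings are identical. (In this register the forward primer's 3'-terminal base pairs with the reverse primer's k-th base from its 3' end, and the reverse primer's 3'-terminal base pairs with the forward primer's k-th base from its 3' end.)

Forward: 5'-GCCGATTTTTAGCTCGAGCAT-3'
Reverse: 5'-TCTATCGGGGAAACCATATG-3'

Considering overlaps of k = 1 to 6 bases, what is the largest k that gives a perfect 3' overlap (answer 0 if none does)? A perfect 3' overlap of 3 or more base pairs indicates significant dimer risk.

Longest perfect overlap: 3 complementary base pairs; significant dimer risk (threshold 3).

Last 6 bases (5'→3') — forward …GAGCAT, reverse …CATATG.
Reverse complement of the reverse primer's last 6 bases: CATATG; its first k bases are the reverse complement of the reverse primer's last k bases, so a perfect k-base overlap needs the forward primer's last k bases to equal them.
Comparing (forward last k vs required): k=1: T vs C ✗; k=2: AT vs CA ✗; k=3: CAT vs CAT ✓; k=4: GCAT vs CATA ✗; k=5: AGCAT vs CATAT ✗; k=6: GAGCAT vs CATATG ✗.
Only k = 3 is perfect, so the longest perfect 3' overlap is 3.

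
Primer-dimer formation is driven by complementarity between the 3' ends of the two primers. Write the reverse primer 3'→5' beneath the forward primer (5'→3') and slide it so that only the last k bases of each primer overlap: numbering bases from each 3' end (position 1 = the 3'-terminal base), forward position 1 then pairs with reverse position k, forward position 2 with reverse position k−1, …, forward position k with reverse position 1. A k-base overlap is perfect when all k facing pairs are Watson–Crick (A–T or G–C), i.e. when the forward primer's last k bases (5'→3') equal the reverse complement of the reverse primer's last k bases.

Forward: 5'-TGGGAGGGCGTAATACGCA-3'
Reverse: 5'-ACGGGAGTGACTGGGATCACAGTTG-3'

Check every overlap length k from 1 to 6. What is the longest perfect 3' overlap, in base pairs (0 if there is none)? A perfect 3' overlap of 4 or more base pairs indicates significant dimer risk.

Last 6 bases (5'→3') — forward …TACGCA, reverse …CAGTTG.
Reverse complement of the reverse primer's last 6 bases: CAACTG; its first k bases are the reverse complement of the reverse primer's last k bases, so a perfect k-base overlap needs the forward primer's last k bases to equal them.
Comparing (forward last k vs required): k=1: A vs C ✗; k=2: CA vs CA ✓; k=3: GCA vs CAA ✗; k=4: CGCA vs CAAC ✗; k=5: ACGCA vs CAACT ✗; k=6: TACGCA vs CAACTG ✗.
Only k = 2 is perfect, so the longest perfect 3' overlap is 2.

Longest perfect overlap: 2 complementary base pairs; below the dimer-risk threshold (threshold 4).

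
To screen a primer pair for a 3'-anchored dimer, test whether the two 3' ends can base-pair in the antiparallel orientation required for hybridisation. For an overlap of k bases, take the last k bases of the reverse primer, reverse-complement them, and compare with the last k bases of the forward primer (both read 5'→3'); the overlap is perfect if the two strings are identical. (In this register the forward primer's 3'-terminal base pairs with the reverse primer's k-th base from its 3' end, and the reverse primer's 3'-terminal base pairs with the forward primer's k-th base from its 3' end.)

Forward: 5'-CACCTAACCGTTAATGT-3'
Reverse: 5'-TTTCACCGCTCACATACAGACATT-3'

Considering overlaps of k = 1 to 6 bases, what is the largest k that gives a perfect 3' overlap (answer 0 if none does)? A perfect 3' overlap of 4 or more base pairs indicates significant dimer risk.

Longest perfect overlap: 5 complementary base pairs; significant dimer risk (threshold 4).

Last 6 bases (5'→3') — forward …TAATGT, reverse …GACATT.
Reverse complement of the reverse primer's last 6 bases: AATGTC; its first k bases are the reverse complement of the reverse primer's last k bases, so a perfect k-base overlap needs the forward primer's last k bases to equal them.
Comparing (forward last k vs required): k=1: T vs A ✗; k=2: GT vs AA ✗; k=3: TGT vs AAT ✗; k=4: ATGT vs AATG ✗; k=5: AATGT vs AATGT ✓; k=6: TAATGT vs AATGTC ✗.
Only k = 5 is perfect, so the longest perfect 3' overlap is 5.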